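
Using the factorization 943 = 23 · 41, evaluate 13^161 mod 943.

Mod 23: 13 ≡ 13; by Fermat, exponent reduces to 161 mod 22 = 7; 13^7 ≡ 9 (mod 23).
Mod 41: 13 ≡ 13; by Fermat, exponent reduces to 161 mod 40 = 1; 13^1 ≡ 13 (mod 41).
Combine by CRT: x ≡ 9 (mod 23), x ≡ 13 (mod 41) ⇒ x ≡ 423 (mod 943).

423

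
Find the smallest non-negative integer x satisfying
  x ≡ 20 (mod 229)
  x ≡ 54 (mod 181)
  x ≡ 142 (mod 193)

6333244

The moduli are pairwise coprime; N = 229·181·193 = 7999657.
N/229 = 34933; 34933 ≡ 125 (mod 229); 125·11 ≡ 1, so inverse 11.
N/181 = 44197; 44197 ≡ 33 (mod 181); 33·11 ≡ 1, so inverse 11.
N/193 = 41449; 41449 ≡ 147 (mod 193); 147·172 ≡ 1, so inverse 172.
x ≡ 20·34933·11 + 54·44197·11 + 142·41449·172 = 1046288654.
1046288654 mod 7999657 = 6333244.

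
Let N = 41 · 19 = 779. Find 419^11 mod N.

647

Mod 41: 419 ≡ 9; 9^11 ≡ 32 (mod 41).
Mod 19: 419 ≡ 1; 1^11 ≡ 1 (mod 19).
Combine by CRT: x ≡ 32 (mod 41), x ≡ 1 (mod 19) ⇒ x ≡ 647 (mod 779).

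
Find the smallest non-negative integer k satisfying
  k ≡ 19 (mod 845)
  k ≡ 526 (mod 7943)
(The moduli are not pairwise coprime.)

Combine the congruences pairwise.
gcd(845, 7943) = 169 and 169 | (526 − 19), so the pair is consistent; merging gives k ≡ 8469 (mod 39715), where 39715 = lcm(845, 7943).
The solution is unique modulo lcm(845, 7943) = 39715.

8469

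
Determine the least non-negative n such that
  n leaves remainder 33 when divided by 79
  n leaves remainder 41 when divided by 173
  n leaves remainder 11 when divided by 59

The moduli are pairwise coprime; M = 79·173·59 = 806353.
M/79 = 10207; 10207 ≡ 16 (mod 79); 16·5 ≡ 1, so inverse 5.
M/173 = 4661; 4661 ≡ 163 (mod 173); 163·121 ≡ 1, so inverse 121.
M/59 = 13667; 13667 ≡ 38 (mod 59); 38·14 ≡ 1, so inverse 14.
n ≡ 33·10207·5 + 41·4661·121 + 11·13667·14 = 26912094.
26912094 mod 806353 = 302445.

302445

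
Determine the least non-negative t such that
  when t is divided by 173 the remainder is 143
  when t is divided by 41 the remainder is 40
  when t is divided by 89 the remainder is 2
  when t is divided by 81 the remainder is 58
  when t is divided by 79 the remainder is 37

The moduli are pairwise coprime; N = 173·41·89·81·79 = 4039541523.
N/173 = 23349951; 23349951 ≡ 141 (mod 173); 141·27 ≡ 1, so inverse 27.
N/41 = 98525403; 98525403 ≡ 25 (mod 41); 25·23 ≡ 1, so inverse 23.
N/89 = 45388107; 45388107 ≡ 65 (mod 89); 65·63 ≡ 1, so inverse 63.
N/81 = 49870883; 49870883 ≡ 74 (mod 81); 74·23 ≡ 1, so inverse 23.
N/79 = 51133437; 51133437 ≡ 55 (mod 79); 55·23 ≡ 1, so inverse 23.
t ≡ 143·23349951·27 + 40·98525403·23 + 2·45388107·63 + 58·49870883·23 + 37·51133437·23 = 296558745862.
296558745862 mod 4039541523 = 1672214683.

1672214683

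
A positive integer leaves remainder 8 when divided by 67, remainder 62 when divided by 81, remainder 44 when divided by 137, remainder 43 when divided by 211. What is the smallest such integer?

74706281

The moduli are pairwise coprime; N = 67·81·137·211 = 156878289.
N/67 = 2341467; 2341467 ≡ 18 (mod 67); 18·41 ≡ 1, so inverse 41.
N/81 = 1936769; 1936769 ≡ 59 (mod 81); 59·11 ≡ 1, so inverse 11.
N/137 = 1145097; 1145097 ≡ 51 (mod 137); 51·43 ≡ 1, so inverse 43.
N/211 = 743499; 743499 ≡ 146 (mod 211); 146·198 ≡ 1, so inverse 198.
x ≡ 8·2341467·41 + 62·1936769·11 + 44·1145097·43 + 43·743499·198 = 10585551644.
10585551644 mod 156878289 = 74706281.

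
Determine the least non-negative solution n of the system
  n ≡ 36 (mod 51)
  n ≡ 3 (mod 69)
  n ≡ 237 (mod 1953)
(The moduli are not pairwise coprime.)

677928

gcd(51, 69) = 3 and 3 | (3 − 36), so the pair is consistent; merging gives n ≡ 1107 (mod 1173), where 1173 = lcm(51, 69).
gcd(1173, 1953) = 3 and 3 | (237 − 1107), so the pair is consistent; merging gives n ≡ 677928 (mod 763623), where 763623 = lcm(1173, 1953).
The solution is unique modulo lcm(51, 69, 1953) = 763623.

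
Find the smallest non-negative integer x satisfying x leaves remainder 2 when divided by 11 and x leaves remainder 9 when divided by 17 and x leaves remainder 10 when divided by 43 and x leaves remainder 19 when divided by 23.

Combine the congruences pairwise.
From x ≡ 2 (mod 11) write x = 2 + 11t. Substituting into x ≡ 9 (mod 17) gives 11t ≡ 7 (mod 17), and since 11⁻¹ ≡ 14 (mod 17), t ≡ 13. Hence x ≡ 2 + 11·13 = 145 (mod 187).
From x ≡ 145 (mod 187) write x = 145 + 187t. Substituting into x ≡ 10 (mod 43) gives 187t ≡ 37 (mod 43), and since 15⁻¹ ≡ 23 (mod 43), t ≡ 34. Hence x ≡ 145 + 187·34 = 6503 (mod 8041).
From x ≡ 6503 (mod 8041) write x = 6503 + 8041t. Substituting into x ≡ 19 (mod 23) gives 8041t ≡ 2 (mod 23), and since 14⁻¹ ≡ 5 (mod 23), t ≡ 10. Hence x ≡ 6503 + 8041·10 = 86913 (mod 184943).

86913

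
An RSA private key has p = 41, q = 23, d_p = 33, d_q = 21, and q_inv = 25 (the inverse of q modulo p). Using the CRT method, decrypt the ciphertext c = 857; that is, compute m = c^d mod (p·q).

m₁ = c^(d_p) mod p: c ≡ 37 (mod 41), and 37^33 mod 41 = 18.
m₂ = c^(d_q) mod q: c ≡ 6 (mod 23), and 6^21 mod 23 = 4.
h = q_inv·(m₁ − m₂) mod p = 25·(18 − 4) mod 41 = 22.
m = m₂ + h·q = 4 + 22·23 = 510.

510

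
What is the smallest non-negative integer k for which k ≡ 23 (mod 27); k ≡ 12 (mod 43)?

From k ≡ 23 (mod 27) write k = 23 + 27t. Substituting into k ≡ 12 (mod 43) gives 27t ≡ 32 (mod 43), and since 27⁻¹ ≡ 8 (mod 43), t ≡ 41. Hence k ≡ 23 + 27·41 = 1130 (mod 1161).

1130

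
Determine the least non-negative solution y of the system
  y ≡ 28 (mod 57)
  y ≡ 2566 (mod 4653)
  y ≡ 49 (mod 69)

72361

Combine the congruences pairwise.
gcd(57, 4653) = 3 and 3 | (2566 − 28), so the pair is consistent; merging gives y ≡ 72361 (mod 88407), where 88407 = lcm(57, 4653).
gcd(88407, 69) = 3 and 3 | (49 − 72361), so the pair is consistent; merging gives y ≡ 72361 (mod 2033361), where 2033361 = lcm(88407, 69).
The solution is unique modulo lcm(57, 4653, 69) = 2033361.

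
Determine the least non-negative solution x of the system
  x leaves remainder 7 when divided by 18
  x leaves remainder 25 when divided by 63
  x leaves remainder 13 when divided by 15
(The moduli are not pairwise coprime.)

403

Combine the congruences pairwise.
gcd(18, 63) = 9 and 9 | (25 − 7), so the pair is consistent; merging gives x ≡ 25 (mod 126), where 126 = lcm(18, 63).
gcd(126, 15) = 3 and 3 | (13 − 25), so the pair is consistent; merging gives x ≡ 403 (mod 630), where 630 = lcm(126, 15).
The solution is unique modulo lcm(18, 63, 15) = 630.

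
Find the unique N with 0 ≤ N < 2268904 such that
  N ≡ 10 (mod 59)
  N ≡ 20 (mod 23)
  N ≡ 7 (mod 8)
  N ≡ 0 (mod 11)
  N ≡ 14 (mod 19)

303919

The moduli are pairwise coprime; M = 59·23·8·11·19 = 2268904.
M/59 = 38456; 38456 ≡ 47 (mod 59); 47·54 ≡ 1, so inverse 54.
M/23 = 98648; 98648 ≡ 1 (mod 23), inverse 1.
M/8 = 283613; 283613 ≡ 5 (mod 8); 5·5 ≡ 1, so inverse 5.
M/11 = 206264; 206264 ≡ 3 (mod 11); 3·4 ≡ 1, so inverse 4.
M/19 = 119416; 119416 ≡ 1 (mod 19), inverse 1.
N ≡ 10·38456·54 + 20·98648·1 + 7·283613·5 + 0·206264·4 + 14·119416·1 = 34337479.
34337479 mod 2268904 = 303919.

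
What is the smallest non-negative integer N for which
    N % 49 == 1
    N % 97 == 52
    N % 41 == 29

19258

The moduli are pairwise coprime; M = 49·97·41 = 194873.
M/49 = 3977; 3977 ≡ 8 (mod 49); 8·43 ≡ 1, so inverse 43.
M/97 = 2009; 2009 ≡ 69 (mod 97); 69·45 ≡ 1, so inverse 45.
M/41 = 4753; 4753 ≡ 38 (mod 41); 38·27 ≡ 1, so inverse 27.
N ≡ 1·3977·43 + 52·2009·45 + 29·4753·27 = 8593670.
8593670 mod 194873 = 19258.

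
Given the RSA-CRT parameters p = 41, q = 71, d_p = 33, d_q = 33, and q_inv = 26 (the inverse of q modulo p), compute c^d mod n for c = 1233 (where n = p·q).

946

m₁ = c^(d_p) mod p: c ≡ 3 (mod 41), and 3^33 mod 41 = 3.
m₂ = c^(d_q) mod q: c ≡ 26 (mod 71), and 26^33 mod 71 = 23.
h = q_inv·(m₁ − m₂) mod p = 26·(3 − 23) mod 41 = 13.
m = m₂ + h·q = 23 + 13·71 = 946.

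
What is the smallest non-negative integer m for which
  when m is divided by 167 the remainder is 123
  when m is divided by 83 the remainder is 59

3296

Combine the congruences pairwise.
From m ≡ 123 (mod 167) write m = 123 + 167t. Substituting into m ≡ 59 (mod 83) gives 167t ≡ 19 (mod 83), and since 1⁻¹ ≡ 1 (mod 83), t ≡ 19. Hence m ≡ 123 + 167·19 = 3296 (mod 13861).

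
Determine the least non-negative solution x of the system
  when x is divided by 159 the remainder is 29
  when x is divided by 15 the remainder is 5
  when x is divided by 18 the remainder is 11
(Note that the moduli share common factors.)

3845

Combine the congruences pairwise.
gcd(159, 15) = 3 and 3 | (5 − 29), so the pair is consistent; merging gives x ≡ 665 (mod 795), where 795 = lcm(159, 15).
gcd(795, 18) = 3 and 3 | (11 − 665), so the pair is consistent; merging gives x ≡ 3845 (mod 4770), where 4770 = lcm(795, 18).
The solution is unique modulo lcm(159, 15, 18) = 4770.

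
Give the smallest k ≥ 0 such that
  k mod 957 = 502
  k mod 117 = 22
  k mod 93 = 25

863716

Combine the congruences pairwise.
gcd(957, 117) = 3 and 3 | (22 − 502), so the pair is consistent; merging gives k ≡ 5287 (mod 37323), where 37323 = lcm(957, 117).
gcd(37323, 93) = 3 and 3 | (25 − 5287), so the pair is consistent; merging gives k ≡ 863716 (mod 1157013), where 1157013 = lcm(37323, 93).
The solution is unique modulo lcm(957, 117, 93) = 1157013.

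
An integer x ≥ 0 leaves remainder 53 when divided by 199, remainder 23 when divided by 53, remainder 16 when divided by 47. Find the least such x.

From x ≡ 53 (mod 199) write x = 53 + 199t. Substituting into x ≡ 23 (mod 53) gives 199t ≡ 23 (mod 53), and since 40⁻¹ ≡ 4 (mod 53), t ≡ 39. Hence x ≡ 53 + 199·39 = 7814 (mod 10547).
From x ≡ 7814 (mod 10547) write x = 7814 + 10547t. Substituting into x ≡ 16 (mod 47) gives 10547t ≡ 4 (mod 47), and since 19⁻¹ ≡ 5 (mod 47), t ≡ 20. Hence x ≡ 7814 + 10547·20 = 218754 (mod 495709).

218754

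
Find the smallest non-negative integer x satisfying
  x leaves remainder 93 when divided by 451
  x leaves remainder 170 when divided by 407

5054

Combine the congruences pairwise.
gcd(451, 407) = 11 and 11 | (170 − 93), so the pair is consistent; merging gives x ≡ 5054 (mod 16687), where 16687 = lcm(451, 407).
The solution is unique modulo lcm(451, 407) = 16687.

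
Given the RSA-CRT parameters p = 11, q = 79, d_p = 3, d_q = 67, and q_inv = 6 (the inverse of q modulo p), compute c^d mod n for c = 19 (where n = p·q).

105

m₁ = c^(d_p) mod p: c ≡ 8 (mod 11), and 8^3 mod 11 = 6.
m₂ = c^(d_q) mod q: c ≡ 19 (mod 79), and 19^67 mod 79 = 26.
h = q_inv·(m₁ − m₂) mod p = 6·(6 − 26) mod 11 = 1.
m = m₂ + h·q = 26 + 1·79 = 105.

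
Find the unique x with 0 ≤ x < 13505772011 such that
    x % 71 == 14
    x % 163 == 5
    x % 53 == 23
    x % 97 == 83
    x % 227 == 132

From x ≡ 14 (mod 71) write x = 14 + 71t. Substituting into x ≡ 5 (mod 163) gives 71t ≡ 154 (mod 163), and since 71⁻¹ ≡ 62 (mod 163), t ≡ 94. Hence x ≡ 14 + 71·94 = 6688 (mod 11573).
From x ≡ 6688 (mod 11573) write x = 6688 + 11573t. Substituting into x ≡ 23 (mod 53) gives 11573t ≡ 13 (mod 53), and since 19⁻¹ ≡ 14 (mod 53), t ≡ 23. Hence x ≡ 6688 + 11573·23 = 272867 (mod 613369).
From x ≡ 272867 (mod 613369) write x = 272867 + 613369t. Substituting into x ≡ 83 (mod 97) gives 613369t ≡ 77 (mod 97), and since 38⁻¹ ≡ 23 (mod 97), t ≡ 25. Hence x ≡ 272867 + 613369·25 = 15607092 (mod 59496793).
From x ≡ 15607092 (mod 59496793) write x = 15607092 + 59496793t. Substituting into x ≡ 132 (mod 227) gives 59496793t ≡ 198 (mod 227), and since 93⁻¹ ≡ 83 (mod 227), t ≡ 90. Hence x ≡ 15607092 + 59496793·90 = 5370318462 (mod 13505772011).

5370318462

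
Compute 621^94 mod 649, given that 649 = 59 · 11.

625

Mod 59: 621 ≡ 31; by Fermat, exponent reduces to 94 mod 58 = 36; 31^36 ≡ 35 (mod 59).
Mod 11: 621 ≡ 5; by Fermat, exponent reduces to 94 mod 10 = 4; 5^4 ≡ 9 (mod 11).
Combine by CRT: x ≡ 35 (mod 59), x ≡ 9 (mod 11) ⇒ x ≡ 625 (mod 649).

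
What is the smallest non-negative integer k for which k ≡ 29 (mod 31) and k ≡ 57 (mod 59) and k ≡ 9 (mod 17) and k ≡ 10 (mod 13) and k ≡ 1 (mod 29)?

4749911

Combine the congruences pairwise.
From k ≡ 29 (mod 31) write k = 29 + 31t. Substituting into k ≡ 57 (mod 59) gives 31t ≡ 28 (mod 59), and since 31⁻¹ ≡ 40 (mod 59), t ≡ 58. Hence k ≡ 29 + 31·58 = 1827 (mod 1829).
From k ≡ 1827 (mod 1829) write k = 1827 + 1829t. Substituting into k ≡ 9 (mod 17) gives 1829t ≡ 1 (mod 17), and since 10⁻¹ ≡ 12 (mod 17), t ≡ 12. Hence k ≡ 1827 + 1829·12 = 23775 (mod 31093).
From k ≡ 23775 (mod 31093) write k = 23775 + 31093t. Substituting into k ≡ 10 (mod 13) gives 31093t ≡ 12 (mod 13), and since 10⁻¹ ≡ 4 (mod 13), t ≡ 9. Hence k ≡ 23775 + 31093·9 = 303612 (mod 404209).
From k ≡ 303612 (mod 404209) write k = 303612 + 404209t. Substituting into k ≡ 1 (mod 29) gives 404209t ≡ 19 (mod 29), and since 7⁻¹ ≡ 25 (mod 29), t ≡ 11. Hence k ≡ 303612 + 404209·11 = 4749911 (mod 11722061).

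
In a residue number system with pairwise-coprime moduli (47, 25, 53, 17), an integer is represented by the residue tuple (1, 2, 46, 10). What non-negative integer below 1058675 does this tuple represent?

593752

Combine the congruences pairwise.
From x ≡ 1 (mod 47) write x = 1 + 47t. Substituting into x ≡ 2 (mod 25) gives 47t ≡ 1 (mod 25), and since 22⁻¹ ≡ 8 (mod 25), t ≡ 8. Hence x ≡ 1 + 47·8 = 377 (mod 1175).
From x ≡ 377 (mod 1175) write x = 377 + 1175t. Substituting into x ≡ 46 (mod 53) gives 1175t ≡ 40 (mod 53), and since 9⁻¹ ≡ 6 (mod 53), t ≡ 28. Hence x ≡ 377 + 1175·28 = 33277 (mod 62275).
From x ≡ 33277 (mod 62275) write x = 33277 + 62275t. Substituting into x ≡ 10 (mod 17) gives 62275t ≡ 2 (mod 17), and since 4⁻¹ ≡ 13 (mod 17), t ≡ 9. Hence x ≡ 33277 + 62275·9 = 593752 (mod 1058675).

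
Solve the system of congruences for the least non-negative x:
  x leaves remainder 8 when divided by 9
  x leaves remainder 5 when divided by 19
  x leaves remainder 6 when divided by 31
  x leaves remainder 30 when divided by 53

192950

From x ≡ 8 (mod 9) write x = 8 + 9t. Substituting into x ≡ 5 (mod 19) gives 9t ≡ 16 (mod 19), and since 9⁻¹ ≡ 17 (mod 19), t ≡ 6. Hence x ≡ 8 + 9·6 = 62 (mod 171).
From x ≡ 62 (mod 171) write x = 62 + 171t. Substituting into x ≡ 6 (mod 31) gives 171t ≡ 6 (mod 31), and since 16⁻¹ ≡ 2 (mod 31), t ≡ 12. Hence x ≡ 62 + 171·12 = 2114 (mod 5301).
From x ≡ 2114 (mod 5301) write x = 2114 + 5301t. Substituting into x ≡ 30 (mod 53) gives 5301t ≡ 36 (mod 53), and since 1⁻¹ ≡ 1 (mod 53), t ≡ 36. Hence x ≡ 2114 + 5301·36 = 192950 (mod 280953).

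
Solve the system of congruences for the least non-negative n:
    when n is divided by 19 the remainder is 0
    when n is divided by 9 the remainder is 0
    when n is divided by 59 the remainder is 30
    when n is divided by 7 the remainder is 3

From n ≡ 0 (mod 19) write n = 0 + 19t. Substituting into n ≡ 0 (mod 9) gives 19t ≡ 0 (mod 9), and since 1⁻¹ ≡ 1 (mod 9), t ≡ 0. Hence n ≡ 0 + 19·0 = 0 (mod 171).
From n ≡ 0 (mod 171) write n = 0 + 171t. Substituting into n ≡ 30 (mod 59) gives 171t ≡ 30 (mod 59), and since 53⁻¹ ≡ 49 (mod 59), t ≡ 54. Hence n ≡ 0 + 171·54 = 9234 (mod 10089).
From n ≡ 9234 (mod 10089) write n = 9234 + 10089t. Substituting into n ≡ 3 (mod 7) gives 10089t ≡ 2 (mod 7), and since 2⁻¹ ≡ 4 (mod 7), t ≡ 1. Hence n ≡ 9234 + 10089·1 = 19323 (mod 70623).

19323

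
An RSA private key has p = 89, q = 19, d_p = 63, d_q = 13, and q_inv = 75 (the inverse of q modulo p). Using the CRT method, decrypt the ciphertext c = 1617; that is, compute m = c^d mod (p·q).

m₁ = c^(d_p) mod p: c ≡ 15 (mod 89), and 15^63 mod 89 = 46.
m₂ = c^(d_q) mod q: c ≡ 2 (mod 19), and 2^13 mod 19 = 3.
h = q_inv·(m₁ − m₂) mod p = 75·(46 − 3) mod 89 = 21.
m = m₂ + h·q = 3 + 21·19 = 402.

402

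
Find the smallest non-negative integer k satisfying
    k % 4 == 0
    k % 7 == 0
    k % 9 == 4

112

Combine the congruences pairwise.
From k ≡ 0 (mod 4) write k = 0 + 4t. Substituting into k ≡ 0 (mod 7) gives 4t ≡ 0 (mod 7), and since 4⁻¹ ≡ 2 (mod 7), t ≡ 0. Hence k ≡ 0 + 4·0 = 0 (mod 28).
From k ≡ 0 (mod 28) write k = 0 + 28t. Substituting into k ≡ 4 (mod 9) gives 28t ≡ 4 (mod 9), and since 1⁻¹ ≡ 1 (mod 9), t ≡ 4. Hence k ≡ 0 + 28·4 = 112 (mod 252).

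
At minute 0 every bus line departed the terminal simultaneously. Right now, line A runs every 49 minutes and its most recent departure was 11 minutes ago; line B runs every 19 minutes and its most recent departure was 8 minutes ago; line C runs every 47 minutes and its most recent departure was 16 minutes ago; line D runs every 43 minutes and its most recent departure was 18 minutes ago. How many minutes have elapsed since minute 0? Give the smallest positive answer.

874122

Combine the congruences pairwise.
From t ≡ 11 (mod 49) write t = 11 + 49s. Substituting into t ≡ 8 (mod 19) gives 49s ≡ 16 (mod 19), and since 11⁻¹ ≡ 7 (mod 19), s ≡ 17. Hence t ≡ 11 + 49·17 = 844 (mod 931).
From t ≡ 844 (mod 931) write t = 844 + 931s. Substituting into t ≡ 16 (mod 47) gives 931s ≡ 18 (mod 47), and since 38⁻¹ ≡ 26 (mod 47), s ≡ 45. Hence t ≡ 844 + 931·45 = 42739 (mod 43757).
From t ≡ 42739 (mod 43757) write t = 42739 + 43757s. Substituting into t ≡ 18 (mod 43) gives 43757s ≡ 21 (mod 43), and since 26⁻¹ ≡ 5 (mod 43), s ≡ 19. Hence t ≡ 42739 + 43757·19 = 874122 (mod 1881551).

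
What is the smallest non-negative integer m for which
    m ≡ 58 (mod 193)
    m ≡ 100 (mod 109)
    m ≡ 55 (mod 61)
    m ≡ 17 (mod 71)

84074525

Combine the congruences pairwise.
From m ≡ 58 (mod 193) write m = 58 + 193t. Substituting into m ≡ 100 (mod 109) gives 193t ≡ 42 (mod 109), and since 84⁻¹ ≡ 61 (mod 109), t ≡ 55. Hence m ≡ 58 + 193·55 = 10673 (mod 21037).
From m ≡ 10673 (mod 21037) write m = 10673 + 21037t. Substituting into m ≡ 55 (mod 61) gives 21037t ≡ 57 (mod 61), and since 53⁻¹ ≡ 38 (mod 61), t ≡ 31. Hence m ≡ 10673 + 21037·31 = 662820 (mod 1283257).
From m ≡ 662820 (mod 1283257) write m = 662820 + 1283257t. Substituting into m ≡ 17 (mod 71) gives 1283257t ≡ 53 (mod 71), and since 3⁻¹ ≡ 24 (mod 71), t ≡ 65. Hence m ≡ 662820 + 1283257·65 = 84074525 (mod 91111247).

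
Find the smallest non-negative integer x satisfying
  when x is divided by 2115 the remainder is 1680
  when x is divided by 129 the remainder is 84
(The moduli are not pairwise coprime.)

79935

gcd(2115, 129) = 3 and 3 | (84 − 1680), so the pair is consistent; merging gives x ≡ 79935 (mod 90945), where 90945 = lcm(2115, 129).
The solution is unique modulo lcm(2115, 129) = 90945.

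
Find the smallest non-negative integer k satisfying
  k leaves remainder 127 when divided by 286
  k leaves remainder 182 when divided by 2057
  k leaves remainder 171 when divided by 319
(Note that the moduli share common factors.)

Combine the congruences pairwise.
gcd(286, 2057) = 11 and 11 | (182 − 127), so the pair is consistent; merging gives k ≡ 51607 (mod 53482), where 53482 = lcm(286, 2057).
gcd(53482, 319) = 11 and 11 | (171 − 51607), so the pair is consistent; merging gives k ≡ 1174729 (mod 1550978), where 1550978 = lcm(53482, 319).
The solution is unique modulo lcm(286, 2057, 319) = 1550978.

1174729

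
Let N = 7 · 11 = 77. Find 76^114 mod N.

1

Mod 7: 76 ≡ 6; since 6 | 114, by Fermat 6^114 ≡ 1 (mod 7).
Mod 11: 76 ≡ 10; by Fermat, exponent reduces to 114 mod 10 = 4; 10^4 ≡ 1 (mod 11).
Combine by CRT: x ≡ 1 (mod 7), x ≡ 1 (mod 11) ⇒ x ≡ 1 (mod 77).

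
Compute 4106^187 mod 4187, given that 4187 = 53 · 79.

Mod 53: 4106 ≡ 25; by Fermat, exponent reduces to 187 mod 52 = 31; 25^31 ≡ 4 (mod 53).
Mod 79: 4106 ≡ 77; by Fermat, exponent reduces to 187 mod 78 = 31; 77^31 ≡ 54 (mod 79).
Combine by CRT: x ≡ 4 (mod 53), x ≡ 54 (mod 79) ⇒ x ≡ 3767 (mod 4187).

3767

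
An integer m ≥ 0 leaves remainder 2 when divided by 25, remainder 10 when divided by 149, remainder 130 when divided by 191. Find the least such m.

From m ≡ 2 (mod 25) write m = 2 + 25t. Substituting into m ≡ 10 (mod 149) gives 25t ≡ 8 (mod 149), and since 25⁻¹ ≡ 6 (mod 149), t ≡ 48. Hence m ≡ 2 + 25·48 = 1202 (mod 3725).
From m ≡ 1202 (mod 3725) write m = 1202 + 3725t. Substituting into m ≡ 130 (mod 191) gives 3725t ≡ 74 (mod 191), and since 96⁻¹ ≡ 2 (mod 191), t ≡ 148. Hence m ≡ 1202 + 3725·148 = 552502 (mod 711475).

552502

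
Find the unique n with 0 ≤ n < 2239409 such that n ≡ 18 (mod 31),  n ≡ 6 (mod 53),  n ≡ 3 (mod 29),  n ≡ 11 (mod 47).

The moduli are pairwise coprime; M = 31·53·29·47 = 2239409.
M/31 = 72239; 72239 ≡ 9 (mod 31); 9·7 ≡ 1, so inverse 7.
M/53 = 42253; 42253 ≡ 12 (mod 53); 12·31 ≡ 1, so inverse 31.
M/29 = 77221; 77221 ≡ 23 (mod 29); 23·24 ≡ 1, so inverse 24.
M/47 = 47647; 47647 ≡ 36 (mod 47); 36·17 ≡ 1, so inverse 17.
n ≡ 18·72239·7 + 6·42253·31 + 3·77221·24 + 11·47647·17 = 31431073.
31431073 mod 2239409 = 79347.

79347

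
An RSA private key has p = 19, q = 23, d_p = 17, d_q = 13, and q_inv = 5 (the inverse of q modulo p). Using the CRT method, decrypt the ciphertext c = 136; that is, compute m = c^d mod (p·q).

m₁ = c^(d_p) mod p: c ≡ 3 (mod 19), and 3^17 mod 19 = 13.
m₂ = c^(d_q) mod q: c ≡ 21 (mod 23), and 21^13 mod 23 = 19.
h = q_inv·(m₁ − m₂) mod p = 5·(13 − 19) mod 19 = 8.
m = m₂ + h·q = 19 + 8·23 = 203.

203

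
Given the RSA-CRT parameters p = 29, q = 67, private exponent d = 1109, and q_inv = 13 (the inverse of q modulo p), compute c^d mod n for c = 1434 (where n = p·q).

109

d_p = d mod (p−1) = 1109 mod 28 = 17; d_q = d mod (q−1) = 53.
m₁ = c^(d_p) mod p: c ≡ 13 (mod 29), and 13^17 mod 29 = 22.
m₂ = c^(d_q) mod q: c ≡ 27 (mod 67), and 27^53 mod 67 = 42.
h = q_inv·(m₁ − m₂) mod p = 13·(22 − 42) mod 29 = 1.
m = m₂ + h·q = 42 + 1·67 = 109.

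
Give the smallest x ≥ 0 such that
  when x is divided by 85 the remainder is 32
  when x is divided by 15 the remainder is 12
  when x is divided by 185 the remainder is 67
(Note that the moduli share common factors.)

Combine the congruences pairwise.
gcd(85, 15) = 5 and 5 | (12 − 32), so the pair is consistent; merging gives x ≡ 117 (mod 255), where 255 = lcm(85, 15).
gcd(255, 185) = 5 and 5 | (67 − 117), so the pair is consistent; merging gives x ≡ 8022 (mod 9435), where 9435 = lcm(255, 185).
The solution is unique modulo lcm(85, 15, 185) = 9435.

8022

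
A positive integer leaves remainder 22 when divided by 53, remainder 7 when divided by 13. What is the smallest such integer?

From N ≡ 22 (mod 53) write N = 22 + 53t. Substituting into N ≡ 7 (mod 13) gives 53t ≡ 11 (mod 13), and since 1⁻¹ ≡ 1 (mod 13), t ≡ 11. Hence N ≡ 22 + 53·11 = 605 (mod 689).

605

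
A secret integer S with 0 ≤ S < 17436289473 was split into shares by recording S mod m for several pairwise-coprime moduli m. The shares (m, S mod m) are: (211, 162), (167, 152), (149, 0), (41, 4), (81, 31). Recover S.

17214080260

From S ≡ 162 (mod 211) write S = 162 + 211t. Substituting into S ≡ 152 (mod 167) gives 211t ≡ 157 (mod 167), and since 44⁻¹ ≡ 19 (mod 167), t ≡ 144. Hence S ≡ 162 + 211·144 = 30546 (mod 35237).
From S ≡ 30546 (mod 35237) write S = 30546 + 35237t. Substituting into S ≡ 0 (mod 149) gives 35237t ≡ 148 (mod 149), and since 73⁻¹ ≡ 49 (mod 149), t ≡ 100. Hence S ≡ 30546 + 35237·100 = 3554246 (mod 5250313).
From S ≡ 3554246 (mod 5250313) write S = 3554246 + 5250313t. Substituting into S ≡ 4 (mod 41) gives 5250313t ≡ 7 (mod 41), and since 17⁻¹ ≡ 29 (mod 41), t ≡ 39. Hence S ≡ 3554246 + 5250313·39 = 208316453 (mod 215262833).
From S ≡ 208316453 (mod 215262833) write S = 208316453 + 215262833t. Substituting into S ≡ 31 (mod 81) gives 215262833t ≡ 26 (mod 81), and since 68⁻¹ ≡ 56 (mod 81), t ≡ 79. Hence S ≡ 208316453 + 215262833·79 = 17214080260 (mod 17436289473).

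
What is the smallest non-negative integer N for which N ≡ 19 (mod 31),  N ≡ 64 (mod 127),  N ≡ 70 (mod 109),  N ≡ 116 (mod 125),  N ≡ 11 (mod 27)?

696201491

From N ≡ 19 (mod 31) write N = 19 + 31t. Substituting into N ≡ 64 (mod 127) gives 31t ≡ 45 (mod 127), and since 31⁻¹ ≡ 41 (mod 127), t ≡ 67. Hence N ≡ 19 + 31·67 = 2096 (mod 3937).
From N ≡ 2096 (mod 3937) write N = 2096 + 3937t. Substituting into N ≡ 70 (mod 109) gives 3937t ≡ 45 (mod 109), and since 13⁻¹ ≡ 42 (mod 109), t ≡ 37. Hence N ≡ 2096 + 3937·37 = 147765 (mod 429133).
From N ≡ 147765 (mod 429133) write N = 147765 + 429133t. Substituting into N ≡ 116 (mod 125) gives 429133t ≡ 101 (mod 125), and since 8⁻¹ ≡ 47 (mod 125), t ≡ 122. Hence N ≡ 147765 + 429133·122 = 52501991 (mod 53641625).
From N ≡ 52501991 (mod 53641625) write N = 52501991 + 53641625t. Substituting into N ≡ 11 (mod 27) gives 53641625t ≡ 6 (mod 27), and since 23⁻¹ ≡ 20 (mod 27), t ≡ 12. Hence N ≡ 52501991 + 53641625·12 = 696201491 (mod 1448323875).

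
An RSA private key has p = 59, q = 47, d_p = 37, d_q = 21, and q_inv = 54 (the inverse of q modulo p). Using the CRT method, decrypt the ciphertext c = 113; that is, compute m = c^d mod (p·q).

m₁ = c^(d_p) mod p: c ≡ 54 (mod 59), and 54^37 mod 59 = 14.
m₂ = c^(d_q) mod q: c ≡ 19 (mod 47), and 19^21 mod 47 = 22.
h = q_inv·(m₁ − m₂) mod p = 54·(14 − 22) mod 59 = 40.
m = m₂ + h·q = 22 + 40·47 = 1902.

1902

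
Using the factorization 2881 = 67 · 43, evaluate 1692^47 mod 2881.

1844

Mod 67: 1692 ≡ 17; 17^47 ≡ 35 (mod 67).
Mod 43: 1692 ≡ 15; by Fermat, exponent reduces to 47 mod 42 = 5; 15^5 ≡ 38 (mod 43).
Combine by CRT: x ≡ 35 (mod 67), x ≡ 38 (mod 43) ⇒ x ≡ 1844 (mod 2881).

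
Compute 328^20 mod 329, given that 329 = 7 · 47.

1

Mod 7: 328 ≡ 6; by Fermat, exponent reduces to 20 mod 6 = 2; 6^2 ≡ 1 (mod 7).
Mod 47: 328 ≡ 46; 46^20 ≡ 1 (mod 47).
Combine by CRT: x ≡ 1 (mod 7), x ≡ 1 (mod 47) ⇒ x ≡ 1 (mod 329).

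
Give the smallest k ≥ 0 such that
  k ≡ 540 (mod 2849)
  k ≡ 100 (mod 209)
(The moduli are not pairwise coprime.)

Combine the congruences pairwise.
gcd(2849, 209) = 11 and 11 | (100 − 540), so the pair is consistent; merging gives k ≡ 9087 (mod 54131), where 54131 = lcm(2849, 209).
The solution is unique modulo lcm(2849, 209) = 54131.

9087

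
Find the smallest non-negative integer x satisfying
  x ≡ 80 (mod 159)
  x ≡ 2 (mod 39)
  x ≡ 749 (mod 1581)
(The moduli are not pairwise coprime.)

816545

gcd(159, 39) = 3 and 3 | (2 − 80), so the pair is consistent; merging gives x ≡ 80 (mod 2067), where 2067 = lcm(159, 39).
gcd(2067, 1581) = 3 and 3 | (749 − 80), so the pair is consistent; merging gives x ≡ 816545 (mod 1089309), where 1089309 = lcm(2067, 1581).
The solution is unique modulo lcm(159, 39, 1581) = 1089309.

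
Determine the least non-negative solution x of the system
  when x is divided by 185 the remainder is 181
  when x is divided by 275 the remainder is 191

gcd(185, 275) = 5 and 5 | (191 − 181), so the pair is consistent; merging gives x ≡ 1291 (mod 10175), where 10175 = lcm(185, 275).
The solution is unique modulo lcm(185, 275) = 10175.

1291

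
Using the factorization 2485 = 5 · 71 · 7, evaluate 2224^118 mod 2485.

1031

Mod 5: 2224 ≡ 4; by Fermat, exponent reduces to 118 mod 4 = 2; 4^2 ≡ 1 (mod 5).
Mod 71: 2224 ≡ 23; by Fermat, exponent reduces to 118 mod 70 = 48; 23^48 ≡ 37 (mod 71).
Mod 7: 2224 ≡ 5; by Fermat, exponent reduces to 118 mod 6 = 4; 5^4 ≡ 2 (mod 7).
Combine by CRT: x ≡ 1 (mod 5), x ≡ 37 (mod 71), x ≡ 2 (mod 7) ⇒ x ≡ 1031 (mod 2485).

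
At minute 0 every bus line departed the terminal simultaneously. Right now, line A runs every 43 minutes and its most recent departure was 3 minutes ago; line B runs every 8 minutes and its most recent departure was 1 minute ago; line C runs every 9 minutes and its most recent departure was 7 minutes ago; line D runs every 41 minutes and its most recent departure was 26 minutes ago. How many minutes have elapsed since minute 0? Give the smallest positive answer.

The moduli are pairwise coprime; N = 43·8·9·41 = 126936.
N/43 = 2952; 2952 ≡ 28 (mod 43); 28·20 ≡ 1, so inverse 20.
N/8 = 15867; 15867 ≡ 3 (mod 8); 3·3 ≡ 1, so inverse 3.
N/9 = 14104; 14104 ≡ 1 (mod 9), inverse 1.
N/41 = 3096; 3096 ≡ 21 (mod 41); 21·2 ≡ 1, so inverse 2.
t ≡ 3·2952·20 + 1·15867·3 + 7·14104·1 + 26·3096·2 = 484441.
484441 mod 126936 = 103633.

103633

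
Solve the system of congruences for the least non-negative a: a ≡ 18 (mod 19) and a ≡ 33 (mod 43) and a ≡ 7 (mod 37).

The moduli are pairwise coprime; N = 19·43·37 = 30229.
N/19 = 1591; 1591 ≡ 14 (mod 19); 14·15 ≡ 1, so inverse 15.
N/43 = 703; 703 ≡ 15 (mod 43); 15·23 ≡ 1, so inverse 23.
N/37 = 817; 817 ≡ 3 (mod 37); 3·25 ≡ 1, so inverse 25.
a ≡ 18·1591·15 + 33·703·23 + 7·817·25 = 1106122.
1106122 mod 30229 = 17878.

17878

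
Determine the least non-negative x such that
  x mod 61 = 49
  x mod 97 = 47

1696

Combine the congruences pairwise.
From x ≡ 49 (mod 61) write x = 49 + 61t. Substituting into x ≡ 47 (mod 97) gives 61t ≡ 95 (mod 97), and since 61⁻¹ ≡ 35 (mod 97), t ≡ 27. Hence x ≡ 49 + 61·27 = 1696 (mod 5917).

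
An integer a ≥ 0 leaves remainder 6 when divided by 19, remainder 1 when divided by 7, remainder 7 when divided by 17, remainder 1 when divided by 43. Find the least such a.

The moduli are pairwise coprime; N = 19·7·17·43 = 97223.
N/19 = 5117; 5117 ≡ 6 (mod 19); 6·16 ≡ 1, so inverse 16.
N/7 = 13889; 13889 ≡ 1 (mod 7), inverse 1.
N/17 = 5719; 5719 ≡ 7 (mod 17); 7·5 ≡ 1, so inverse 5.
N/43 = 2261; 2261 ≡ 25 (mod 43); 25·31 ≡ 1, so inverse 31.
a ≡ 6·5117·16 + 1·13889·1 + 7·5719·5 + 1·2261·31 = 775377.
775377 mod 97223 = 94816.

94816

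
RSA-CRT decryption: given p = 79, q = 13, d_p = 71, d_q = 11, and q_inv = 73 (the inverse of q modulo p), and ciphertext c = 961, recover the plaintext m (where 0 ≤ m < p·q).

m₁ = c^(d_p) mod p: c ≡ 13 (mod 79), and 13^71 mod 79 = 40.
m₂ = c^(d_q) mod q: c ≡ 12 (mod 13), and 12^11 mod 13 = 12.
h = q_inv·(m₁ − m₂) mod p = 73·(40 − 12) mod 79 = 69.
m = m₂ + h·q = 12 + 69·13 = 909.

909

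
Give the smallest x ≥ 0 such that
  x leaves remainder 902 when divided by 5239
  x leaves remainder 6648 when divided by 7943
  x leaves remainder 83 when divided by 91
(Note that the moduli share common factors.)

gcd(5239, 7943) = 169 and 169 | (6648 − 902), so the pair is consistent; merging gives x ≡ 205223 (mod 246233), where 246233 = lcm(5239, 7943).
gcd(246233, 91) = 13 and 13 | (83 − 205223), so the pair is consistent; merging gives x ≡ 697689 (mod 1723631), where 1723631 = lcm(246233, 91).
The solution is unique modulo lcm(5239, 7943, 91) = 1723631.

697689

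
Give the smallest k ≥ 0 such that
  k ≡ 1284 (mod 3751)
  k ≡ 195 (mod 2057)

Combine the congruences pairwise.
gcd(3751, 2057) = 121 and 121 | (195 − 1284), so the pair is consistent; merging gives k ≡ 12537 (mod 63767), where 63767 = lcm(3751, 2057).
The solution is unique modulo lcm(3751, 2057) = 63767.

12537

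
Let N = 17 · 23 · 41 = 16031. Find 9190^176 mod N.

9776

Mod 17: 9190 ≡ 10; since 16 | 176, by Fermat 10^176 ≡ 1 (mod 17).
Mod 23: 9190 ≡ 13; since 22 | 176, by Fermat 13^176 ≡ 1 (mod 23).
Mod 41: 9190 ≡ 6; by Fermat, exponent reduces to 176 mod 40 = 16; 6^16 ≡ 18 (mod 41).
Combine by CRT: x ≡ 1 (mod 17), x ≡ 1 (mod 23), x ≡ 18 (mod 41) ⇒ x ≡ 9776 (mod 16031).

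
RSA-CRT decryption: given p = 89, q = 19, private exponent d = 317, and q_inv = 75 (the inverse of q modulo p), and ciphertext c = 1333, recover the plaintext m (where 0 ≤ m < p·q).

200

d_p = d mod (p−1) = 317 mod 88 = 53; d_q = d mod (q−1) = 11.
m₁ = c^(d_p) mod p: c ≡ 87 (mod 89), and 87^53 mod 89 = 22.
m₂ = c^(d_q) mod q: c ≡ 3 (mod 19), and 3^11 mod 19 = 10.
h = q_inv·(m₁ − m₂) mod p = 75·(22 − 10) mod 89 = 10.
m = m₂ + h·q = 10 + 10·19 = 200.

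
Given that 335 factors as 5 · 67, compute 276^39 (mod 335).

Mod 5: 276 ≡ 1; by Fermat, exponent reduces to 39 mod 4 = 3; 1^3 ≡ 1 (mod 5).
Mod 67: 276 ≡ 8; 8^39 ≡ 27 (mod 67).
Combine by CRT: x ≡ 1 (mod 5), x ≡ 27 (mod 67) ⇒ x ≡ 161 (mod 335).

161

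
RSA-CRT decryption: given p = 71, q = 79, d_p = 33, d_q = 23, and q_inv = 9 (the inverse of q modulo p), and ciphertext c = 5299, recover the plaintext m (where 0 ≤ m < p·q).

3669

m₁ = c^(d_p) mod p: c ≡ 45 (mod 71), and 45^33 mod 71 = 48.
m₂ = c^(d_q) mod q: c ≡ 6 (mod 79), and 6^23 mod 79 = 35.
h = q_inv·(m₁ − m₂) mod p = 9·(48 − 35) mod 71 = 46.
m = m₂ + h·q = 35 + 46·79 = 3669.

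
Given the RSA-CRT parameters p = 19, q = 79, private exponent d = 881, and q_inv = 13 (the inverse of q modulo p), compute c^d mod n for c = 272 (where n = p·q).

d_p = d mod (p−1) = 881 mod 18 = 17; d_q = d mod (q−1) = 23.
m₁ = c^(d_p) mod p: c ≡ 6 (mod 19), and 6^17 mod 19 = 16.
m₂ = c^(d_q) mod q: c ≡ 35 (mod 79), and 35^23 mod 79 = 60.
h = q_inv·(m₁ − m₂) mod p = 13·(16 − 60) mod 19 = 17.
m = m₂ + h·q = 60 + 17·79 = 1403.

1403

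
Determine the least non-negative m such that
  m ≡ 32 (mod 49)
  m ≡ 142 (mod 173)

From m ≡ 32 (mod 49) write m = 32 + 49t. Substituting into m ≡ 142 (mod 173) gives 49t ≡ 110 (mod 173), and since 49⁻¹ ≡ 113 (mod 173), t ≡ 147. Hence m ≡ 32 + 49·147 = 7235 (mod 8477).

7235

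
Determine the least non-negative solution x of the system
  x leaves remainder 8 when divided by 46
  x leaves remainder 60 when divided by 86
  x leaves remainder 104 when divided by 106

Combine the congruences pairwise.
gcd(46, 86) = 2 and 2 | (60 − 8), so the pair is consistent; merging gives x ≡ 146 (mod 1978), where 1978 = lcm(46, 86).
gcd(1978, 106) = 2 and 2 | (104 − 146), so the pair is consistent; merging gives x ≡ 19926 (mod 104834), where 104834 = lcm(1978, 106).
The solution is unique modulo lcm(46, 86, 106) = 104834.

19926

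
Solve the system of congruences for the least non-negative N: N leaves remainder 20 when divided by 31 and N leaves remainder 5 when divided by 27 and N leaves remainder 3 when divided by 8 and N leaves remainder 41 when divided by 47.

The moduli are pairwise coprime; M = 31·27·8·47 = 314712.
M/31 = 10152; 10152 ≡ 15 (mod 31); 15·29 ≡ 1, so inverse 29.
M/27 = 11656; 11656 ≡ 19 (mod 27); 19·10 ≡ 1, so inverse 10.
M/8 = 39339; 39339 ≡ 3 (mod 8); 3·3 ≡ 1, so inverse 3.
M/47 = 6696; 6696 ≡ 22 (mod 47); 22·15 ≡ 1, so inverse 15.
N ≡ 20·10152·29 + 5·11656·10 + 3·39339·3 + 41·6696·15 = 10943051.
10943051 mod 314712 = 242843.

242843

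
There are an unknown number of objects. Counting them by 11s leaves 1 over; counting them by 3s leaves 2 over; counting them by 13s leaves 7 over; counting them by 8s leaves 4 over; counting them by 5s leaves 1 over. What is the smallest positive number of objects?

Combine the congruences pairwise.
From N ≡ 1 (mod 11) write N = 1 + 11t. Substituting into N ≡ 2 (mod 3) gives 11t ≡ 1 (mod 3), and since 2⁻¹ ≡ 2 (mod 3), t ≡ 2. Hence N ≡ 1 + 11·2 = 23 (mod 33).
From N ≡ 23 (mod 33) write N = 23 + 33t. Substituting into N ≡ 7 (mod 13) gives 33t ≡ 10 (mod 13), and since 7⁻¹ ≡ 2 (mod 13), t ≡ 7. Hence N ≡ 23 + 33·7 = 254 (mod 429).
From N ≡ 254 (mod 429) write N = 254 + 429t. Substituting into N ≡ 4 (mod 8) gives 429t ≡ 6 (mod 8), and since 5⁻¹ ≡ 5 (mod 8), t ≡ 6. Hence N ≡ 254 + 429·6 = 2828 (mod 3432).
From N ≡ 2828 (mod 3432) write N = 2828 + 3432t. Substituting into N ≡ 1 (mod 5) gives 3432t ≡ 3 (mod 5), and since 2⁻¹ ≡ 3 (mod 5), t ≡ 4. Hence N ≡ 2828 + 3432·4 = 16556 (mod 17160).

16556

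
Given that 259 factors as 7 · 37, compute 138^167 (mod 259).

122

Mod 7: 138 ≡ 5; by Fermat, exponent reduces to 167 mod 6 = 5; 5^5 ≡ 3 (mod 7).
Mod 37: 138 ≡ 27; by Fermat, exponent reduces to 167 mod 36 = 23; 27^23 ≡ 11 (mod 37).
Combine by CRT: x ≡ 3 (mod 7), x ≡ 11 (mod 37) ⇒ x ≡ 122 (mod 259).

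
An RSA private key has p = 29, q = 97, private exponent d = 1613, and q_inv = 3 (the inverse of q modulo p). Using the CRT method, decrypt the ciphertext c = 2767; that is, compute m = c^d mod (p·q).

360

d_p = d mod (p−1) = 1613 mod 28 = 17; d_q = d mod (q−1) = 77.
m₁ = c^(d_p) mod p: c ≡ 12 (mod 29), and 12^17 mod 29 = 12.
m₂ = c^(d_q) mod q: c ≡ 51 (mod 97), and 51^77 mod 97 = 69.
h = q_inv·(m₁ − m₂) mod p = 3·(12 − 69) mod 29 = 3.
m = m₂ + h·q = 69 + 3·97 = 360.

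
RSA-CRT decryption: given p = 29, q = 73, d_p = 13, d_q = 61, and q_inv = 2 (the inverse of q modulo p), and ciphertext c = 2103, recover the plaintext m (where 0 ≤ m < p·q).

1042

m₁ = c^(d_p) mod p: c ≡ 15 (mod 29), and 15^13 mod 29 = 27.
m₂ = c^(d_q) mod q: c ≡ 59 (mod 73), and 59^61 mod 73 = 20.
h = q_inv·(m₁ − m₂) mod p = 2·(27 − 20) mod 29 = 14.
m = m₂ + h·q = 20 + 14·73 = 1042.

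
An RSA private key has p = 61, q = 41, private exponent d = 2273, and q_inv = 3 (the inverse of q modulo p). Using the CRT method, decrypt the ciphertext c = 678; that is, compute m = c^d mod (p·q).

d_p = d mod (p−1) = 2273 mod 60 = 53; d_q = d mod (q−1) = 33.
m₁ = c^(d_p) mod p: c ≡ 7 (mod 61), and 7^53 mod 61 = 44.
m₂ = c^(d_q) mod q: c ≡ 22 (mod 41), and 22^33 mod 41 = 15.
h = q_inv·(m₁ − m₂) mod p = 3·(44 − 15) mod 61 = 26.
m = m₂ + h·q = 15 + 26·41 = 1081.

1081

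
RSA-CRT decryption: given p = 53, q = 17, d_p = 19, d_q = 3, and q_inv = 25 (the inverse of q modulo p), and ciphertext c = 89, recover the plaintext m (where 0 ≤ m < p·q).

574

m₁ = c^(d_p) mod p: c ≡ 36 (mod 53), and 36^19 mod 53 = 44.
m₂ = c^(d_q) mod q: c ≡ 4 (mod 17), and 4^3 mod 17 = 13.
h = q_inv·(m₁ − m₂) mod p = 25·(44 − 13) mod 53 = 33.
m = m₂ + h·q = 13 + 33·17 = 574.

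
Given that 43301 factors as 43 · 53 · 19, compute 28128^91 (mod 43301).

20775

Mod 43: 28128 ≡ 6; by Fermat, exponent reduces to 91 mod 42 = 7; 6^7 ≡ 6 (mod 43).
Mod 53: 28128 ≡ 38; by Fermat, exponent reduces to 91 mod 52 = 39; 38^39 ≡ 52 (mod 53).
Mod 19: 28128 ≡ 8; by Fermat, exponent reduces to 91 mod 18 = 1; 8^1 ≡ 8 (mod 19).
Combine by CRT: x ≡ 6 (mod 43), x ≡ 52 (mod 53), x ≡ 8 (mod 19) ⇒ x ≡ 20775 (mod 43301).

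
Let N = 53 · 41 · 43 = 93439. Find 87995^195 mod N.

Mod 53: 87995 ≡ 15; by Fermat, exponent reduces to 195 mod 52 = 39; 15^39 ≡ 1 (mod 53).
Mod 41: 87995 ≡ 9; by Fermat, exponent reduces to 195 mod 40 = 35; 9^35 ≡ 32 (mod 41).
Mod 43: 87995 ≡ 17; by Fermat, exponent reduces to 195 mod 42 = 27; 17^27 ≡ 35 (mod 43).
Combine by CRT: x ≡ 1 (mod 53), x ≡ 32 (mod 41), x ≡ 35 (mod 43) ⇒ x ≡ 87239 (mod 93439).

87239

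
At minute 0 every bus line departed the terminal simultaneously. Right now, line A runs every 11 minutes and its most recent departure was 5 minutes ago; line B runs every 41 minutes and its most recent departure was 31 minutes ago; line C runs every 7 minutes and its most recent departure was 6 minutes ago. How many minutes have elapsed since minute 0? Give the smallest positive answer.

2491

The moduli are pairwise coprime; N = 11·41·7 = 3157.
N/11 = 287; 287 ≡ 1 (mod 11), inverse 1.
N/41 = 77; 77 ≡ 36 (mod 41); 36·8 ≡ 1, so inverse 8.
N/7 = 451; 451 ≡ 3 (mod 7); 3·5 ≡ 1, so inverse 5.
t ≡ 5·287·1 + 31·77·8 + 6·451·5 = 34061.
34061 mod 3157 = 2491.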